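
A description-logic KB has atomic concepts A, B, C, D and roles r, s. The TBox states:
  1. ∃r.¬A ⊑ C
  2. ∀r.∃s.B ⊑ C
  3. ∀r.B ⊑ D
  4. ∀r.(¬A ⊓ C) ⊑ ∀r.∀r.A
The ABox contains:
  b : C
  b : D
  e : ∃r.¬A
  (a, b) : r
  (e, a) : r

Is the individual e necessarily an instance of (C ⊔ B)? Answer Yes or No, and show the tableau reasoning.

Yes

1. e : (C ⊔ B)?  L(e) = {∃r.¬A} ∪ {(¬C ⊓ ¬B)}
   clash {C, ¬C} at e — e ∈ (C ⊔ B)
2. Hence e : (C ⊔ B): entailed.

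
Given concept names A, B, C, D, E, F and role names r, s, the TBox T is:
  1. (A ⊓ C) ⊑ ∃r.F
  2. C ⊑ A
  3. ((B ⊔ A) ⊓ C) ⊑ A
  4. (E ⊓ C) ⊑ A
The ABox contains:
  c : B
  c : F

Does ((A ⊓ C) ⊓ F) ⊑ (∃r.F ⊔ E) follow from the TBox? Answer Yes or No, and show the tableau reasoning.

Yes

1. ((A ⊓ C) ⊓ F) ⊑ (∃r.F ⊔ E)  ⇔  (((A ⊓ C) ⊓ F) ⊓ (∀r.¬F ⊓ ¬E)) unsat w.r.t. T
   all branches close; clash {F, ¬F} at an ∃-successor
2. Hence ((A ⊓ C) ⊓ F) ⊑ (∃r.F ⊔ E): entailed.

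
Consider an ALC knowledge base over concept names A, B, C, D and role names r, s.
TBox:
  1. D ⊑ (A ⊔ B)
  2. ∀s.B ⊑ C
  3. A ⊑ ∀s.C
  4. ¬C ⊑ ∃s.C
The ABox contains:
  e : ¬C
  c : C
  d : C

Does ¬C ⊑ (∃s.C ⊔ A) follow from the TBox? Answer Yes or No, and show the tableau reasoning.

1. ¬C ⊑ (∃s.C ⊔ A)  ⇔  (¬C ⊓ (∀s.¬C ⊓ ¬A)) unsat w.r.t. T
   all branches close; clash {C, ¬C} at x₀
2. Hence ¬C ⊑ (∃s.C ⊔ A): entailed.

Yes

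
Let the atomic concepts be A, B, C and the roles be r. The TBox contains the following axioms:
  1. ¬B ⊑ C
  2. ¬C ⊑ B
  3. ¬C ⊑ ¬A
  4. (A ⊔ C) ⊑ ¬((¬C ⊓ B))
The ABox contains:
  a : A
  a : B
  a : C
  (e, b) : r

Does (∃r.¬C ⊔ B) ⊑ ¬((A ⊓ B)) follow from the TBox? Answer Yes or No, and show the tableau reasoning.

1. (∃r.¬C ⊔ B) ⊑ ¬((A ⊓ B))  ⇔  ((∃r.¬C ⊔ B) ⊓ (A ⊓ B)) unsat w.r.t. T
   open: L(x₀) ⊇ {A, B, C}
2. Hence (∃r.¬C ⊔ B) ⊑ ¬((A ⊓ B)): not entailed.

No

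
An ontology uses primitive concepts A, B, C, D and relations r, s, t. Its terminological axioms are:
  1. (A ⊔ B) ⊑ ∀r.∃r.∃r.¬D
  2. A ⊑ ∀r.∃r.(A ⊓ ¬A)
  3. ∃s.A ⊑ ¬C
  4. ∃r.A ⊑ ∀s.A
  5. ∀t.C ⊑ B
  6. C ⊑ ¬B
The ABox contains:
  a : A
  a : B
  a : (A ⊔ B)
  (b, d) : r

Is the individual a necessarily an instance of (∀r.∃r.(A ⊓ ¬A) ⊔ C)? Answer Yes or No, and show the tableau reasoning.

Yes

1. a : (∀r.∃r.(A ⊓ ¬A) ⊔ C)?  L(a) = {A, B, (A ⊔ B)} ∪ {(∃r.∀r.(¬A ⊔ A) ⊓ ¬C)}
   clash {B, ¬B} at an ∃-successor — a ∈ (∀r.∃r.(A ⊓ ¬A) ⊔ C)
2. Hence a : (∀r.∃r.(A ⊓ ¬A) ⊔ C): entailed.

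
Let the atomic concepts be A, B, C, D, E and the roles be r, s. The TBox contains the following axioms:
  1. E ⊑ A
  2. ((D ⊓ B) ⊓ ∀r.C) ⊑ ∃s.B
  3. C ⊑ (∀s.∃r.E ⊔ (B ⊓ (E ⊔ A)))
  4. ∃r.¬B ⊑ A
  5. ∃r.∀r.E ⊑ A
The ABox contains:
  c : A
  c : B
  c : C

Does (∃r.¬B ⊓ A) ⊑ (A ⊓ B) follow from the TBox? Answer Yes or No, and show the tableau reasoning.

No

1. (∃r.¬B ⊓ A) ⊑ (A ⊓ B)  ⇔  ((∃r.¬B ⊓ A) ⊓ (¬A ⊔ ¬B)) unsat w.r.t. T
   open: L(x₀) ⊇ {A, ¬B, ¬C, ∃r.¬B} (+ ∃-successors)
2. Hence (∃r.¬B ⊓ A) ⊑ (A ⊓ B): not entailed.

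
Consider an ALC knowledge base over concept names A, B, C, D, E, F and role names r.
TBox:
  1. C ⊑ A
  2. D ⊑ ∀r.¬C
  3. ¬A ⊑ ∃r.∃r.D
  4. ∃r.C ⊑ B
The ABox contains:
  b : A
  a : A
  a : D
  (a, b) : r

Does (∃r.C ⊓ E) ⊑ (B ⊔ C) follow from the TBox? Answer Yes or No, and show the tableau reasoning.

Yes

1. (∃r.C ⊓ E) ⊑ (B ⊔ C)  ⇔  ((∃r.C ⊓ E) ⊓ (¬B ⊓ ¬C)) unsat w.r.t. T
   all branches close; clash {C, ¬C} at an ∃-successor
2. Hence (∃r.C ⊓ E) ⊑ (B ⊔ C): entailed.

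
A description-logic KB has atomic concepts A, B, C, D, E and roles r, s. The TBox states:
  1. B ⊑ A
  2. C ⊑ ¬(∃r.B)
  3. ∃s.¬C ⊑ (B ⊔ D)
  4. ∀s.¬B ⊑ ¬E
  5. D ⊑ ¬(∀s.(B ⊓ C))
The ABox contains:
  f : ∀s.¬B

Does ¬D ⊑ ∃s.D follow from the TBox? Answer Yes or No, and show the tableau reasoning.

1. ¬D ⊑ ∃s.D  ⇔  (¬D ⊓ ∀s.¬D) unsat w.r.t. T
   open: L(x₀) ⊇ {¬B, ¬C, ¬D, ∀s.C, ∀s.¬D, …} (+ ∃-successors)
2. Hence ¬D ⊑ ∃s.D: not entailed.

No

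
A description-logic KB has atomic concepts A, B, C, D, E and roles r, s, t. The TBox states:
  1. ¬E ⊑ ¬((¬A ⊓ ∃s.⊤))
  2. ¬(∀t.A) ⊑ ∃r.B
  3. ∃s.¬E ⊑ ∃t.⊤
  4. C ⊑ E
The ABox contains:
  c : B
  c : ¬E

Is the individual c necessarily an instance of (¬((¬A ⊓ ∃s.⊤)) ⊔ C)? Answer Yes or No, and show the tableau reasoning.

1. c : (¬((¬A ⊓ ∃s.⊤)) ⊔ C)?  L(c) = {B, ¬E} ∪ {((¬A ⊓ ∃s.⊤) ⊓ ¬C)}
   clash ⊥ at an ∃-successor — c ∈ (¬((¬A ⊓ ∃s.⊤)) ⊔ C)
2. Hence c : (¬((¬A ⊓ ∃s.⊤)) ⊔ C): entailed.

Yes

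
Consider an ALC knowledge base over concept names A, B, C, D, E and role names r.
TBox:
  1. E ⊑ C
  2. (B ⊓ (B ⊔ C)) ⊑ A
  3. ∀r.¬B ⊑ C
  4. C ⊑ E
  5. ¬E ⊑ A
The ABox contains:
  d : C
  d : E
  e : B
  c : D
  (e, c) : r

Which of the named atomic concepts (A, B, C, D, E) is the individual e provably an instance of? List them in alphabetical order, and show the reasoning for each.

1. e : A?  L(e) = {B} ∪ {¬A}
   clash {A, ¬A} at e — e ∈ A
2. e : B?  L(e) = {B} ∪ {¬B}
   clash {B, ¬B} at e — e ∈ B
3. e : C?  L(e) = {B} ∪ {¬C}
   open: L(e) ⊇ {A, B, ¬C, ¬E, ∃r.B} (+ ∃-successors) — e ∉ C possible
4. e : D?  L(e) = {B} ∪ {¬D}
   open: L(e) ⊇ {A, B, C, E, ¬D} — e ∉ D possible
5. e : E?  L(e) = {B} ∪ {¬E}
   apply at e: ¬E⊑A
   open: L(e) ⊇ {A, B, ¬C, ¬E, ∃r.B} (+ ∃-successors) — e ∉ E possible
6. Entailed for e: {A, B}

{A, B}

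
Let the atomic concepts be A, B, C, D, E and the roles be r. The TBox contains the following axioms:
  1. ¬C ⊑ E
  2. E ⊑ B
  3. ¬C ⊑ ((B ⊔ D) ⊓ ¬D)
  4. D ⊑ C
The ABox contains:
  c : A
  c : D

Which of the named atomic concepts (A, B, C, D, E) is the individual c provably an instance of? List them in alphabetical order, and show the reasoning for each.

1. c : A?  L(c) = {A, D} ∪ {¬A}
   clash {A, ¬A} at c — c ∈ A
2. c : B?  L(c) = {A, D} ∪ {¬B}
   apply at c: D⊑C
   open: L(c) ⊇ {A, C, D, ¬B, ¬E} — c ∉ B possible
3. c : C?  L(c) = {A, D} ∪ {¬C}
   clash {C, ¬C} at c — c ∈ C
4. c : D?  L(c) = {A, D} ∪ {¬D}
   clash {D, ¬D} at c — c ∈ D
5. c : E?  L(c) = {A, D} ∪ {¬E}
   apply at c: D⊑C
   open: L(c) ⊇ {A, C, D, ¬E} — c ∉ E possible
6. Entailed for c: {A, C, D}

{A, C, D}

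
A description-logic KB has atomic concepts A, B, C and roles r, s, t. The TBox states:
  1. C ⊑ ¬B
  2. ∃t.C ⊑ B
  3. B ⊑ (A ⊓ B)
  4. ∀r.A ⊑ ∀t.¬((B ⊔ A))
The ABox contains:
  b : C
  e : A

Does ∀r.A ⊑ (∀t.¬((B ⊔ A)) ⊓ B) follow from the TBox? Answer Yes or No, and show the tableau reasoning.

No

1. ∀r.A ⊑ (∀t.¬((B ⊔ A)) ⊓ B)  ⇔  (∀r.A ⊓ (∃t.(B ⊔ A) ⊔ ¬B)) unsat w.r.t. T
   apply at x₀: ∀r.A⊑∀t.¬((B ⊔ A))
   open: L(x₀) ⊇ {¬B, ∀r.A, ∀t.(¬B ⊓ ¬A), ∀t.¬C}
2. Hence ∀r.A ⊑ (∀t.¬((B ⊔ A)) ⊓ B): not entailed.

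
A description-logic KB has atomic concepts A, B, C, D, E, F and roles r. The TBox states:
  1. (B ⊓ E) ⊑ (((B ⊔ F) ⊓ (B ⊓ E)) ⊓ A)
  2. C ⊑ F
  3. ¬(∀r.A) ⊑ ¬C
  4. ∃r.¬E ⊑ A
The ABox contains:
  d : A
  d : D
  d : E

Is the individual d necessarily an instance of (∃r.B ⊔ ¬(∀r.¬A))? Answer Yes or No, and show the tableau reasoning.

No

1. d : (∃r.B ⊔ ¬(∀r.¬A))?  L(d) = {A, D, E} ∪ {(∀r.¬B ⊓ ∀r.¬A)}
   open: L(d) ⊇ {A, D, E, ¬B, ¬C, …} — d ∉ (∃r.B ⊔ ¬(∀r.¬A)) possible
2. Hence d : (∃r.B ⊔ ¬(∀r.¬A)): not entailed.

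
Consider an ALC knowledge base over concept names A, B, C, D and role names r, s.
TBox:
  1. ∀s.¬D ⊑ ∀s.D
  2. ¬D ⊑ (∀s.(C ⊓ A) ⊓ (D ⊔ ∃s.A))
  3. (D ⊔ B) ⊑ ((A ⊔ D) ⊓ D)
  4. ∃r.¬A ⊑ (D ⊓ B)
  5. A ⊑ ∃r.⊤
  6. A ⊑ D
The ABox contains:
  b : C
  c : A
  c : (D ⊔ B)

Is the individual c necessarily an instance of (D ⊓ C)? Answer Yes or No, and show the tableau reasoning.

No

1. c : (D ⊓ C)?  L(c) = {A, (D ⊔ B)} ∪ {(¬D ⊔ ¬C)}
   apply at c: (D ⊔ B)⊑((A ⊔ D) ⊓ D); A⊑∃r.⊤; A⊑D
   open: L(c) ⊇ {A, D, ¬C, ∀r.A, ∃r.⊤, …} (+ ∃-successors) — c ∉ (D ⊓ C) possible
2. Hence c : (D ⊓ C): not entailed.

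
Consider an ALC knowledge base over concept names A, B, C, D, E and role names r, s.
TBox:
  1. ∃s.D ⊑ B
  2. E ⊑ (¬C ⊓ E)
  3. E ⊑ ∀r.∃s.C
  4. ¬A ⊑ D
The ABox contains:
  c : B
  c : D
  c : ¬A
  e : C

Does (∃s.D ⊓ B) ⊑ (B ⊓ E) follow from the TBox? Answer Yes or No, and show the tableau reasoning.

1. (∃s.D ⊓ B) ⊑ (B ⊓ E)  ⇔  ((∃s.D ⊓ B) ⊓ (¬B ⊔ ¬E)) unsat w.r.t. T
   open: L(x₀) ⊇ {A, B, ¬E, ∃s.D} (+ ∃-successors)
2. Hence (∃s.D ⊓ B) ⊑ (B ⊓ E): not entailed.

No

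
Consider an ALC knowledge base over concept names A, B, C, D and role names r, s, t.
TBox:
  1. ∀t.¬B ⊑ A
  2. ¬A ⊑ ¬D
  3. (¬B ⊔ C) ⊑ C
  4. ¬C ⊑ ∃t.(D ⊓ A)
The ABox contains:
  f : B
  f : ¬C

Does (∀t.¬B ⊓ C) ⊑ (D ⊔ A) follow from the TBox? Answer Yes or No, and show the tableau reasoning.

1. (∀t.¬B ⊓ C) ⊑ (D ⊔ A)  ⇔  ((∀t.¬B ⊓ C) ⊓ (¬D ⊓ ¬A)) unsat w.r.t. T
   all branches close; clash {A, ¬A} at x₀
2. Hence (∀t.¬B ⊓ C) ⊑ (D ⊔ A): entailed.

Yes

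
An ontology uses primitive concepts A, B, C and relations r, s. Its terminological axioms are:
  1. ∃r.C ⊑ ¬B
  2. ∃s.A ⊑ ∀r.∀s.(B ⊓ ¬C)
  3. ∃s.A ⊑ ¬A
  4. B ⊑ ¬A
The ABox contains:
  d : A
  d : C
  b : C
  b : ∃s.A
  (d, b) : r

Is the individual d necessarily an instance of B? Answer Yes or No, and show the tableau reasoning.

No

1. d : B?  L(d) = {A, C} ∪ {¬B}
   open: L(d) ⊇ {A, C, ¬B, ∀s.¬A} — d ∉ B possible
2. Hence d : B: not entailed.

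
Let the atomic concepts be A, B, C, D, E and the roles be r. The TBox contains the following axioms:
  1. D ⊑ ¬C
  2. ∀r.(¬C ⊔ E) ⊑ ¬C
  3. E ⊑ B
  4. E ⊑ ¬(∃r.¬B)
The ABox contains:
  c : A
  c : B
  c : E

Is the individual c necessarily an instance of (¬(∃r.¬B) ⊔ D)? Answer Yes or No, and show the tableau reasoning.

Yes

1. c : (¬(∃r.¬B) ⊔ D)?  L(c) = {A, B, E} ∪ {(∃r.¬B ⊓ ¬D)}
   clash {B, ¬B} at an ∃-successor — c ∈ (¬(∃r.¬B) ⊔ D)
2. Hence c : (¬(∃r.¬B) ⊔ D): entailed.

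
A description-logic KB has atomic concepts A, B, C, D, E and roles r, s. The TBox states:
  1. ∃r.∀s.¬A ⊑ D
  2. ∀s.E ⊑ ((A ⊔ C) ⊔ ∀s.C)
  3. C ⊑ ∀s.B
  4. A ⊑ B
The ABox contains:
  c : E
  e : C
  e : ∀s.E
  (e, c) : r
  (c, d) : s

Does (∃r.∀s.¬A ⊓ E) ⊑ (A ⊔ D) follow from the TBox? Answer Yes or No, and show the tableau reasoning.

Yes

1. (∃r.∀s.¬A ⊓ E) ⊑ (A ⊔ D)  ⇔  ((∃r.∀s.¬A ⊓ E) ⊓ (¬A ⊓ ¬D)) unsat w.r.t. T
   all branches close; clash {D, ¬D} at x₀
2. Hence (∃r.∀s.¬A ⊓ E) ⊑ (A ⊔ D): entailed.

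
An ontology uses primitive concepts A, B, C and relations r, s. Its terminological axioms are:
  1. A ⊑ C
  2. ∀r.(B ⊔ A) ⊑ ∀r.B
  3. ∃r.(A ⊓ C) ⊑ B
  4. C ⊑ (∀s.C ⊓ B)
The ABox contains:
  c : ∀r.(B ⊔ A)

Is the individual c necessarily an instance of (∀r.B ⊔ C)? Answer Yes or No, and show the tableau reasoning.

1. c : (∀r.B ⊔ C)?  L(c) = {∀r.(B ⊔ A)} ∪ {(∃r.¬B ⊓ ¬C)}
   clash {C, ¬C} at c — c ∈ (∀r.B ⊔ C)
2. Hence c : (∀r.B ⊔ C): entailed.

Yes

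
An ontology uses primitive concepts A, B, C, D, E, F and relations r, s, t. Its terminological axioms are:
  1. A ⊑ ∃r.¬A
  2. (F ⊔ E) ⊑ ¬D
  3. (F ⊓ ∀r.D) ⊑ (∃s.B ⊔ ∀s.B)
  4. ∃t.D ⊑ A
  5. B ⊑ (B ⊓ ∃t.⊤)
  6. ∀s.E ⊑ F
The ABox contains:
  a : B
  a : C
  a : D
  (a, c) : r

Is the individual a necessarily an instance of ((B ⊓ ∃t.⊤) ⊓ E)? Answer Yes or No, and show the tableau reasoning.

No

1. a : ((B ⊓ ∃t.⊤) ⊓ E)?  L(a) = {B, C, D} ∪ {((¬B ⊔ ∀t.⊥) ⊔ ¬E)}
   apply at a: B⊑(B ⊓ ∃t.⊤)
   open: L(a) ⊇ {B, C, D, ¬A, ¬E, …} (+ ∃-successors) — a ∉ ((B ⊓ ∃t.⊤) ⊓ E) possible
2. Hence a : ((B ⊓ ∃t.⊤) ⊓ E): not entailed.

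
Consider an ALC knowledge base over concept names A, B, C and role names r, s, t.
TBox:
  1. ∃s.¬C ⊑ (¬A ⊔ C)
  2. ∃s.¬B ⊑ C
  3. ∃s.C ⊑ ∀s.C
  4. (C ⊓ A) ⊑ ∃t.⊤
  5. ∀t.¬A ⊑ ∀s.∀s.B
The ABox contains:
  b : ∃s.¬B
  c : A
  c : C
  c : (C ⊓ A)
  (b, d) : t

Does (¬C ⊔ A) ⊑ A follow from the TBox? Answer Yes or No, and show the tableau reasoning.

No

1. (¬C ⊔ A) ⊑ A  ⇔  ((¬C ⊔ A) ⊓ ¬A) unsat w.r.t. T
   open: L(x₀) ⊇ {¬A, ¬C, ∀s.B, ∀s.C, ∃t.A} (+ ∃-successors)
2. Hence (¬C ⊔ A) ⊑ A: not entailed.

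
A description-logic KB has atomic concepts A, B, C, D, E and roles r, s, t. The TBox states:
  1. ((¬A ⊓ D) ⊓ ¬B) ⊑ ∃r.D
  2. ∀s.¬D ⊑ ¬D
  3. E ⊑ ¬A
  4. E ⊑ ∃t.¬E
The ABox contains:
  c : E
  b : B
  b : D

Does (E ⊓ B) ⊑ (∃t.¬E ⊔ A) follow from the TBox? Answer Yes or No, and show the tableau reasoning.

Yes

1. (E ⊓ B) ⊑ (∃t.¬E ⊔ A)  ⇔  ((E ⊓ B) ⊓ (∀t.E ⊓ ¬A)) unsat w.r.t. T
   all branches close; clash {E, ¬E} at an ∃-successor
2. Hence (E ⊓ B) ⊑ (∃t.¬E ⊔ A): entailed.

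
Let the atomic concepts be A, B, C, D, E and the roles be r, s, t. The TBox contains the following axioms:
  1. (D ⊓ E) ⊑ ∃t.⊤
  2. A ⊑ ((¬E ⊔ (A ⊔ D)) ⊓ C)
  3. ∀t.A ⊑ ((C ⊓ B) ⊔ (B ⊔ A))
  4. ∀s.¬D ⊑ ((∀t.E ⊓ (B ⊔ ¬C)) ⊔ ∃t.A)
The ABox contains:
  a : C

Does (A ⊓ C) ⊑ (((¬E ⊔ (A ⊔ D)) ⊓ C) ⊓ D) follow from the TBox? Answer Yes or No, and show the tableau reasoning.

1. (A ⊓ C) ⊑ (((¬E ⊔ (A ⊔ D)) ⊓ C) ⊓ D)  ⇔  ((A ⊓ C) ⊓ (((E ⊓ (¬A ⊓ ¬D)) ⊔ ¬C) ⊔ ¬D)) unsat w.r.t. T
   apply at x₀: A⊑((¬E ⊔ (A ⊔ D)) ⊓ C)
   open: L(x₀) ⊇ {A, C, ¬D, ¬E, ∃s.D, …} (+ ∃-successors)
2. Hence (A ⊓ C) ⊑ (((¬E ⊔ (A ⊔ D)) ⊓ C) ⊓ D): not entailed.

No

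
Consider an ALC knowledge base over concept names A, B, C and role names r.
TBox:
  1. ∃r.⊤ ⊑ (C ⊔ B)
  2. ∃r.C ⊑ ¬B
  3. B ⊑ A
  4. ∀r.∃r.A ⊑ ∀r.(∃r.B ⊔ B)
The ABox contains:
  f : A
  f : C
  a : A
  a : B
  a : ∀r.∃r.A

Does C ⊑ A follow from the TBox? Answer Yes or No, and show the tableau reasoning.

No

1. C ⊑ A  ⇔  (C ⊓ ¬A) unsat w.r.t. T
   open: L(x₀) ⊇ {C, ¬A, ¬B, ∀r.(∃r.B ⊔ B), ∀r.⊥}
2. Hence C ⊑ A: not entailed.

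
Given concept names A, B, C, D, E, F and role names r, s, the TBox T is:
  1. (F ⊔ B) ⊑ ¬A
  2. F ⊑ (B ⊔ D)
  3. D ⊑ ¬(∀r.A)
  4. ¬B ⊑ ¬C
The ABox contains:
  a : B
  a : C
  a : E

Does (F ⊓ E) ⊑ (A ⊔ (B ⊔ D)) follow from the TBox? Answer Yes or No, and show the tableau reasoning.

1. (F ⊓ E) ⊑ (A ⊔ (B ⊔ D))  ⇔  ((F ⊓ E) ⊓ (¬A ⊓ (¬B ⊓ ¬D))) unsat w.r.t. T
   all branches close; clash {D, ¬D} at x₀
2. Hence (F ⊓ E) ⊑ (A ⊔ (B ⊔ D)): entailed.

Yes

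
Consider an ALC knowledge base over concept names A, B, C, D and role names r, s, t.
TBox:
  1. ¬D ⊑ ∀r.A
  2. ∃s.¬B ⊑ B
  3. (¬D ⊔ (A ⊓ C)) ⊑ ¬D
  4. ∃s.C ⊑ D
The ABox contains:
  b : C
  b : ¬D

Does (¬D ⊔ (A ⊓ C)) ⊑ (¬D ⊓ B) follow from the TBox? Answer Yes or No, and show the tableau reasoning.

1. (¬D ⊔ (A ⊓ C)) ⊑ (¬D ⊓ B)  ⇔  ((¬D ⊔ (A ⊓ C)) ⊓ (D ⊔ ¬B)) unsat w.r.t. T
   apply at x₀: (¬D ⊔ (A ⊓ C))⊑¬D
   open: L(x₀) ⊇ {¬B, ¬D, ∀r.A, ∀s.B, ∀s.¬C}
2. Hence (¬D ⊔ (A ⊓ C)) ⊑ (¬D ⊓ B): not entailed.

No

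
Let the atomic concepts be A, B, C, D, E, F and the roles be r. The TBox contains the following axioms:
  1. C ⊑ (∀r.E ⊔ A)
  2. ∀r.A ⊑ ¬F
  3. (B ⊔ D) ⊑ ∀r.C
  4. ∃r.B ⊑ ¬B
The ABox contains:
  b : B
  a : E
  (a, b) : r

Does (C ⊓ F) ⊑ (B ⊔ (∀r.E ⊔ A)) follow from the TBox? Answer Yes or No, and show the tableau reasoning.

1. (C ⊓ F) ⊑ (B ⊔ (∀r.E ⊔ A))  ⇔  ((C ⊓ F) ⊓ (¬B ⊓ (∃r.¬E ⊓ ¬A))) unsat w.r.t. T
   all branches close; clash {A, ¬A} at x₀
2. Hence (C ⊓ F) ⊑ (B ⊔ (∀r.E ⊔ A)): entailed.

Yes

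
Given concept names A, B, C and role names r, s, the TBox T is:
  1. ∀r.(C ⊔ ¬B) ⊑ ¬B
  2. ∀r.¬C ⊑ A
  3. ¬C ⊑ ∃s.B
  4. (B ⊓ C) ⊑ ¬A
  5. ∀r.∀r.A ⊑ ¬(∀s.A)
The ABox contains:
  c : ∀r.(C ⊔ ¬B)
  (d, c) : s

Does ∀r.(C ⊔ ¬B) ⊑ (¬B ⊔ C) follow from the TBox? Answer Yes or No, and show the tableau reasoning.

1. ∀r.(C ⊔ ¬B) ⊑ (¬B ⊔ C)  ⇔  (∀r.(C ⊔ ¬B) ⊓ (B ⊓ ¬C)) unsat w.r.t. T
   all branches close; clash {A, ¬A} at x₀
2. Hence ∀r.(C ⊔ ¬B) ⊑ (¬B ⊔ C): entailed.

Yes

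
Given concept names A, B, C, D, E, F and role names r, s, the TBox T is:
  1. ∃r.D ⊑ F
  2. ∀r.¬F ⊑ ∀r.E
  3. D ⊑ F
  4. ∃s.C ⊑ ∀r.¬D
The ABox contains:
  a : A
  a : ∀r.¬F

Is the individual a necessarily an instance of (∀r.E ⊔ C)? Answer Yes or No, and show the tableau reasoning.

Yes

1. a : (∀r.E ⊔ C)?  L(a) = {A, ∀r.¬F} ∪ {(∃r.¬E ⊓ ¬C)}
   clash {E, ¬E} at an ∃-successor — a ∈ (∀r.E ⊔ C)
2. Hence a : (∀r.E ⊔ C): entailed.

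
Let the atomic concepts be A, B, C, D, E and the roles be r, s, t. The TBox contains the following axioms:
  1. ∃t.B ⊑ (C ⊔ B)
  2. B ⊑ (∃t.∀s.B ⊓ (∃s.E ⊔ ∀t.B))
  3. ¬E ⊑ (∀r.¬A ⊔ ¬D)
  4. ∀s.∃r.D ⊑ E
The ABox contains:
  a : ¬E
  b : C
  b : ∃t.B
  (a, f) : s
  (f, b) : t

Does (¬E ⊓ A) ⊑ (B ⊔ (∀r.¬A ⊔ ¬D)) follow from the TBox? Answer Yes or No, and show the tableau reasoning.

1. (¬E ⊓ A) ⊑ (B ⊔ (∀r.¬A ⊔ ¬D))  ⇔  ((¬E ⊓ A) ⊓ (¬B ⊓ (∃r.A ⊓ D))) unsat w.r.t. T
   all branches close; clash {B, ¬B} at x₀
2. Hence (¬E ⊓ A) ⊑ (B ⊔ (∀r.¬A ⊔ ¬D)): entailed.

Yes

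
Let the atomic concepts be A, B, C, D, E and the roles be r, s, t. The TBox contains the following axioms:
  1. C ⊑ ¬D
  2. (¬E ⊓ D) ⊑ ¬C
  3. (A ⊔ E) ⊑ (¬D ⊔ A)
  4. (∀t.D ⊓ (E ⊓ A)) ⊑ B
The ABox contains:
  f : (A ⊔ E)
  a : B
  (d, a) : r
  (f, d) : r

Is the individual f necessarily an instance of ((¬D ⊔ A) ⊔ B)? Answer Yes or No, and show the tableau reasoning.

1. f : ((¬D ⊔ A) ⊔ B)?  L(f) = {(A ⊔ E)} ∪ {((D ⊓ ¬A) ⊓ ¬B)}
   clash {D, ¬D} at f — f ∈ ((¬D ⊔ A) ⊔ B)
2. Hence f : ((¬D ⊔ A) ⊔ B): entailed.

Yes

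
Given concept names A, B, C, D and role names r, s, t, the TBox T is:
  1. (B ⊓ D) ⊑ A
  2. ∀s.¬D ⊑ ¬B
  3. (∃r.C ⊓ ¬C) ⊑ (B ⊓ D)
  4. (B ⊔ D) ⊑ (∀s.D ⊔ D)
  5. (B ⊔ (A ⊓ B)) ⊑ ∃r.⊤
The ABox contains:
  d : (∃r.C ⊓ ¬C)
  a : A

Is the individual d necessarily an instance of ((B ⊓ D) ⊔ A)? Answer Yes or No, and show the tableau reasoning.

Yes

1. d : ((B ⊓ D) ⊔ A)?  L(d) = {(∃r.C ⊓ ¬C)} ∪ {((¬B ⊔ ¬D) ⊓ ¬A)}
   clash {D, ¬D} at d — d ∈ ((B ⊓ D) ⊔ A)
2. Hence d : ((B ⊓ D) ⊔ A): entailed.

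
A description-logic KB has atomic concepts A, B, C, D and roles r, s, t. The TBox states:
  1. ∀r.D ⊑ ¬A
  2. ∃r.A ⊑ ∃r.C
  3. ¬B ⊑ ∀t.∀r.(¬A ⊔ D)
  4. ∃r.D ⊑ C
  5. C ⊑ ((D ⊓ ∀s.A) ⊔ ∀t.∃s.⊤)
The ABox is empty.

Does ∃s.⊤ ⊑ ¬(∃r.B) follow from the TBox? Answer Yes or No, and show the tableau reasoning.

No

1. ∃s.⊤ ⊑ ¬(∃r.B)  ⇔  (∃s.⊤ ⊓ ∃r.B) unsat w.r.t. T
   open: L(x₀) ⊇ {B, ¬C, ∀r.¬A, ∀r.¬D, ∃r.B, …} (+ ∃-successors)
2. Hence ∃s.⊤ ⊑ ¬(∃r.B): not entailed.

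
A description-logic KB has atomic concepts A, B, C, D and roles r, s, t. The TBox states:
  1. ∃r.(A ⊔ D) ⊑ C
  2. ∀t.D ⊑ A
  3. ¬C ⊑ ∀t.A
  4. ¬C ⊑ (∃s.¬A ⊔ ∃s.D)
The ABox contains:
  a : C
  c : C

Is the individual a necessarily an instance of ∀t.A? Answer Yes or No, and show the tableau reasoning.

No

1. a : ∀t.A?  L(a) = {C} ∪ {∃t.¬A}
   open: L(a) ⊇ {C, ∃t.¬A, ∃t.¬D} (+ ∃-successors) — a ∉ ∀t.A possible
2. Hence a : ∀t.A: not entailed.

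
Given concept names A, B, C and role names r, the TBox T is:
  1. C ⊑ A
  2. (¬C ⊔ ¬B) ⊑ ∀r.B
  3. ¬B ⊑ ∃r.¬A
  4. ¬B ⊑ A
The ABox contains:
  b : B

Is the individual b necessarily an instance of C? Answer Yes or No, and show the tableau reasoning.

No

1. b : C?  L(b) = {B} ∪ {¬C}
   open: L(b) ⊇ {B, ¬C, ∀r.B} — b ∉ C possible
2. Hence b : C: not entailed.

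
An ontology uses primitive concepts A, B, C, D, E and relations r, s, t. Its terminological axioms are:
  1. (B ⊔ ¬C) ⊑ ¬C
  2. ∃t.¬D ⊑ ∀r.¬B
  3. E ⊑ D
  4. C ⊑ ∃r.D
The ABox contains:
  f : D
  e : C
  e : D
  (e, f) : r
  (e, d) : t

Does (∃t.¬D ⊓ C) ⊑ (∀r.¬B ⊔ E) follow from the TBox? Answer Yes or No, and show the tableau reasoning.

Yes

1. (∃t.¬D ⊓ C) ⊑ (∀r.¬B ⊔ E)  ⇔  ((∃t.¬D ⊓ C) ⊓ (∃r.B ⊓ ¬E)) unsat w.r.t. T
   all branches close; clash {C, ¬C} at x₀
2. Hence (∃t.¬D ⊓ C) ⊑ (∀r.¬B ⊔ E): entailed.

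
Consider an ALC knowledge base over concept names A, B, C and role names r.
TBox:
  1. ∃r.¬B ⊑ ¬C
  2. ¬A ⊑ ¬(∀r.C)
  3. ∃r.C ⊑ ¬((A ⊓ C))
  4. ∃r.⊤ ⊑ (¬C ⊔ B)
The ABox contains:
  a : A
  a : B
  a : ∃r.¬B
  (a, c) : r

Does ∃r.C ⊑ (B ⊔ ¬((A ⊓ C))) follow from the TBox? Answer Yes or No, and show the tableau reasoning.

1. ∃r.C ⊑ (B ⊔ ¬((A ⊓ C)))  ⇔  (∃r.C ⊓ (¬B ⊓ (A ⊓ C))) unsat w.r.t. T
   all branches close; clash {C, ¬C} at x₀
2. Hence ∃r.C ⊑ (B ⊔ ¬((A ⊓ C))): entailed.

Yes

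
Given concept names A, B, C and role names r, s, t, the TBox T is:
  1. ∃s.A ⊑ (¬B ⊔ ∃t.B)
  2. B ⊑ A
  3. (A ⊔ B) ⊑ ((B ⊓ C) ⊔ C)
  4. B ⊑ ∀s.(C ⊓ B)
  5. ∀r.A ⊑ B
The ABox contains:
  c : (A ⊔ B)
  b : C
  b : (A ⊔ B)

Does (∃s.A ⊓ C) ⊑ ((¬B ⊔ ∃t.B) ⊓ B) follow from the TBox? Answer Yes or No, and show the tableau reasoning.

1. (∃s.A ⊓ C) ⊑ ((¬B ⊔ ∃t.B) ⊓ B)  ⇔  ((∃s.A ⊓ C) ⊓ ((B ⊓ ∀t.¬B) ⊔ ¬B)) unsat w.r.t. T
   apply at x₀: ∃s.A⊑(¬B ⊔ ∃t.B)
   open: L(x₀) ⊇ {C, ¬A, ¬B, ∃r.¬A, ∃s.A} (+ ∃-successors)
2. Hence (∃s.A ⊓ C) ⊑ ((¬B ⊔ ∃t.B) ⊓ B): not entailed.

No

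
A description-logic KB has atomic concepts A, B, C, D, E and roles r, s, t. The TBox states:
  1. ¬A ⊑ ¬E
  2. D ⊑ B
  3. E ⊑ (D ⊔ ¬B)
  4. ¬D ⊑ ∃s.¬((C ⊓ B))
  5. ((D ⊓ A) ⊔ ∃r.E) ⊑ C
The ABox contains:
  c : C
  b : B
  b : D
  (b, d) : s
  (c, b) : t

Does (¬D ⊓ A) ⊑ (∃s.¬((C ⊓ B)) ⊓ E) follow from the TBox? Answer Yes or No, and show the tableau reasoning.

No

1. (¬D ⊓ A) ⊑ (∃s.¬((C ⊓ B)) ⊓ E)  ⇔  ((¬D ⊓ A) ⊓ (∀s.(C ⊓ B) ⊔ ¬E)) unsat w.r.t. T
   apply at x₀: ¬D⊑∃s.¬((C ⊓ B))
   open: L(x₀) ⊇ {A, ¬D, ¬E, ∀r.¬E, ∃s.(¬C ⊔ ¬B)} (+ ∃-successors)
2. Hence (¬D ⊓ A) ⊑ (∃s.¬((C ⊓ B)) ⊓ E): not entailed.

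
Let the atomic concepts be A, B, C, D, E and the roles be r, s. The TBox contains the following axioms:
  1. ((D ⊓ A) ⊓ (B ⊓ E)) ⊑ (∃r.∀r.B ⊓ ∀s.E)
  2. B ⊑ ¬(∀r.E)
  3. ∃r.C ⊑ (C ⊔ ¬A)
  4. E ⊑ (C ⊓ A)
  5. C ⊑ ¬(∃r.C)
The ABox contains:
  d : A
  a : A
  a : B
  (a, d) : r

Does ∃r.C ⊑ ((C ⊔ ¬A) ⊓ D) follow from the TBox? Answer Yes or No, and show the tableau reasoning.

No

1. ∃r.C ⊑ ((C ⊔ ¬A) ⊓ D)  ⇔  (∃r.C ⊓ ((¬C ⊓ A) ⊔ ¬D)) unsat w.r.t. T
   apply at x₀: ∃r.C⊑(C ⊔ ¬A)
   open: L(x₀) ⊇ {¬A, ¬B, ¬C, ¬D, ¬E, …} (+ ∃-successors)
2. Hence ∃r.C ⊑ ((C ⊔ ¬A) ⊓ D): not entailed.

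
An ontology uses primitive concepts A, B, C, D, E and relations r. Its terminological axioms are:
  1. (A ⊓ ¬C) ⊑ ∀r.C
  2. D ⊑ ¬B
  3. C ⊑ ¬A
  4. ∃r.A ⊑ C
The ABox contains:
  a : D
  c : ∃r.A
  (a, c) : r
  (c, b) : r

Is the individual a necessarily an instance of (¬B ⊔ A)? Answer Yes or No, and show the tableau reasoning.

Yes

1. a : (¬B ⊔ A)?  L(a) = {D} ∪ {(B ⊓ ¬A)}
   clash {B, ¬B} at a — a ∈ (¬B ⊔ A)
2. Hence a : (¬B ⊔ A): entailed.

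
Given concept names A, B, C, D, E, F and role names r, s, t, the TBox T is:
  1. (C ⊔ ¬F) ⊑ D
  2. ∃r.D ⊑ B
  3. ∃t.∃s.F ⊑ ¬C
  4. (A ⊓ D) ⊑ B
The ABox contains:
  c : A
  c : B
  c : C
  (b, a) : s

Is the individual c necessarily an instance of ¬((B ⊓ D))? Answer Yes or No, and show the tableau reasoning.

1. c : ¬((B ⊓ D))?  L(c) = {A, B, C} ∪ {(B ⊓ D)}
   open: L(c) ⊇ {A, B, C, D, ∀t.∀s.¬F} — c ∉ ¬((B ⊓ D)) possible
2. Hence c : ¬((B ⊓ D)): not entailed.

No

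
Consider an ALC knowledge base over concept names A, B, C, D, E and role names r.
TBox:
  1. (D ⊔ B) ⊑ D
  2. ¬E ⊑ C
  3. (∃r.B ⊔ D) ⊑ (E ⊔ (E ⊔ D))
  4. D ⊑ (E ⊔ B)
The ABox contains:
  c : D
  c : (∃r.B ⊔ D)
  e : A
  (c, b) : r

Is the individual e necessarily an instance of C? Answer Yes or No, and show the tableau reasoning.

1. e : C?  L(e) = {A} ∪ {¬C}
   open: L(e) ⊇ {A, E, ¬B, ¬C, ¬D, …} — e ∉ C possible
2. Hence e : C: not entailed.

No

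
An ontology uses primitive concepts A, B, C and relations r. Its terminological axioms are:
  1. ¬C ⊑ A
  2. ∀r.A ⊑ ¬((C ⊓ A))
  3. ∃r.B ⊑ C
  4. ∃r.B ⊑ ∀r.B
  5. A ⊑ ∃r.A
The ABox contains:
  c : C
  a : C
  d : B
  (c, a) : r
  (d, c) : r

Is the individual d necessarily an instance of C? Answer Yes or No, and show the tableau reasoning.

1. d : C?  L(d) = {B} ∪ {¬C}
   apply at d: ¬C⊑A
   open: L(d) ⊇ {A, B, ¬C, ∀r.¬B, ∃r.A, …} (+ ∃-successors) — d ∉ C possible
2. Hence d : C: not entailed.

No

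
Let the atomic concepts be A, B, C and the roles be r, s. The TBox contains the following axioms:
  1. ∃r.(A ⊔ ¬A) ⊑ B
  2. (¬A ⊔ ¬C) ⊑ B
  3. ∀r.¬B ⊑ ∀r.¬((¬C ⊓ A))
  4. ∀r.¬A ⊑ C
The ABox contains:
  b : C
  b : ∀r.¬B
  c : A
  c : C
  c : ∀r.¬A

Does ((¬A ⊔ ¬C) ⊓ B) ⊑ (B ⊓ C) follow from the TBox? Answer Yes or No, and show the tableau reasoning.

1. ((¬A ⊔ ¬C) ⊓ B) ⊑ (B ⊓ C)  ⇔  (((¬A ⊔ ¬C) ⊓ B) ⊓ (¬B ⊔ ¬C)) unsat w.r.t. T
   open: L(x₀) ⊇ {B, ¬A, ¬C, ∃r.A, ∃r.B} (+ ∃-successors)
2. Hence ((¬A ⊔ ¬C) ⊓ B) ⊑ (B ⊓ C): not entailed.

No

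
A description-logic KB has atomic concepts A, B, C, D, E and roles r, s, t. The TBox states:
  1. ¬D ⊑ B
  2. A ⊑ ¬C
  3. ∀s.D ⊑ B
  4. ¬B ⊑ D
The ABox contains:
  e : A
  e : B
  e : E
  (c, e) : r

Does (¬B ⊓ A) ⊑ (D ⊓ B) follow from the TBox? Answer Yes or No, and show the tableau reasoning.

No

1. (¬B ⊓ A) ⊑ (D ⊓ B)  ⇔  ((¬B ⊓ A) ⊓ (¬D ⊔ ¬B)) unsat w.r.t. T
   apply at x₀: A⊑¬C; ¬B⊑D
   open: L(x₀) ⊇ {A, D, ¬B, ¬C, ∃s.¬D} (+ ∃-successors)
2. Hence (¬B ⊓ A) ⊑ (D ⊓ B): not entailed.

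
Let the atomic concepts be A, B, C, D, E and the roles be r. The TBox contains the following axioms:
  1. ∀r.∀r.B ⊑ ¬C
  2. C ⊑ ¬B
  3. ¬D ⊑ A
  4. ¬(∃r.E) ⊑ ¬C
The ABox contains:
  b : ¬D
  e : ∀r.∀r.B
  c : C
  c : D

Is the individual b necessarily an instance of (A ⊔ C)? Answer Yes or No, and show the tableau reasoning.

1. b : (A ⊔ C)?  L(b) = {¬D} ∪ {(¬A ⊓ ¬C)}
   clash {A, ¬A} at b — b ∈ (A ⊔ C)
2. Hence b : (A ⊔ C): entailed.

Yes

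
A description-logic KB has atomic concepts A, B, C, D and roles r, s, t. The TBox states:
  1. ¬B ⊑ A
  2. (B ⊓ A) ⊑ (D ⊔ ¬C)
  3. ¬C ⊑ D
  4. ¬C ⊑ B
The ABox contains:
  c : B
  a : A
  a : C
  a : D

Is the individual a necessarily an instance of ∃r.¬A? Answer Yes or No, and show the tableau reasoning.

No

1. a : ∃r.¬A?  L(a) = {A, C, D} ∪ {∀r.A}
   open: L(a) ⊇ {A, C, D, ¬B, ∀r.A} — a ∉ ∃r.¬A possible
2. Hence a : ∃r.¬A: not entailed.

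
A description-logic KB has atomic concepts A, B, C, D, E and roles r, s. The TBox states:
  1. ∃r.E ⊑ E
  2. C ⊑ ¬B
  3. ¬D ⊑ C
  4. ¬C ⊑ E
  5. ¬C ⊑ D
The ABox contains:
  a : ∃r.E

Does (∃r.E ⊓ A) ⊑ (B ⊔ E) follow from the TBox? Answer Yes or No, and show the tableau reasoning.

1. (∃r.E ⊓ A) ⊑ (B ⊔ E)  ⇔  ((∃r.E ⊓ A) ⊓ (¬B ⊓ ¬E)) unsat w.r.t. T
   all branches close; clash {E, ¬E} at x₀
2. Hence (∃r.E ⊓ A) ⊑ (B ⊔ E): entailed.

Yes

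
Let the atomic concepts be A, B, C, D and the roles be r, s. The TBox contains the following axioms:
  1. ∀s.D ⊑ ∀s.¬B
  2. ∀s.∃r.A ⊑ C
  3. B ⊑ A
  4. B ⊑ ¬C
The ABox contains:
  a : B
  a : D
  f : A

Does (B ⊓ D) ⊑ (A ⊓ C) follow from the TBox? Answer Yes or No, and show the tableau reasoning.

1. (B ⊓ D) ⊑ (A ⊓ C)  ⇔  ((B ⊓ D) ⊓ (¬A ⊔ ¬C)) unsat w.r.t. T
   apply at x₀: B⊑A; B⊑¬C
   open: L(x₀) ⊇ {A, B, D, ¬C, ∃s.¬D, …} (+ ∃-successors)
2. Hence (B ⊓ D) ⊑ (A ⊓ C): not entailed.

No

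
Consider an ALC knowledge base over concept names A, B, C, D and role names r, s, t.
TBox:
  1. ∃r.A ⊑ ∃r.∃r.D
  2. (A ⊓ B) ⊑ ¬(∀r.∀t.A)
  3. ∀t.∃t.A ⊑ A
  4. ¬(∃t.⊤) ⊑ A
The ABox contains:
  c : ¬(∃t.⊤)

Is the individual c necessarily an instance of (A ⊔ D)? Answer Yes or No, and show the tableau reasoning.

1. c : (A ⊔ D)?  L(c) = {¬(∃t.⊤)} ∪ {(¬A ⊓ ¬D)}
   clash {A, ¬A} at c — c ∈ (A ⊔ D)
2. Hence c : (A ⊔ D): entailed.

Yes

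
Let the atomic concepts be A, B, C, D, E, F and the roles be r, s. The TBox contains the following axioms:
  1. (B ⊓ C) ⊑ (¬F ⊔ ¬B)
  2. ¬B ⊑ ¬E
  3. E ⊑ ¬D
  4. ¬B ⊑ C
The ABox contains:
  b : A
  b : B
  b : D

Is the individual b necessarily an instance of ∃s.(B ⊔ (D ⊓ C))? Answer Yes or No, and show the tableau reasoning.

No

1. b : ∃s.(B ⊔ (D ⊓ C))?  L(b) = {A, B, D} ∪ {∀s.(¬B ⊓ (¬D ⊔ ¬C))}
   open: L(b) ⊇ {A, B, D, ¬C, ¬E, …} — b ∉ ∃s.(B ⊔ (D ⊓ C)) possible
2. Hence b : ∃s.(B ⊔ (D ⊓ C)): not entailed.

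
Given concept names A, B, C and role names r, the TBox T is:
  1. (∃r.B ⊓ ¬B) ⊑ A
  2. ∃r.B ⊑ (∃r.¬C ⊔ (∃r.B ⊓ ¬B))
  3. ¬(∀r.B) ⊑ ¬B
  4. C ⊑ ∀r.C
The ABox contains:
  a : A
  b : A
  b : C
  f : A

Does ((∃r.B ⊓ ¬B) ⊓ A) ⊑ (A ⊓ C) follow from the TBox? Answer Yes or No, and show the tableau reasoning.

No

1. ((∃r.B ⊓ ¬B) ⊓ A) ⊑ (A ⊓ C)  ⇔  (((∃r.B ⊓ ¬B) ⊓ A) ⊓ (¬A ⊔ ¬C)) unsat w.r.t. T
   apply at x₀: ∃r.B⊑(∃r.¬C ⊔ (∃r.B ⊓ ¬B))
   open: L(x₀) ⊇ {A, ¬B, ¬C, ∃r.B} (+ ∃-successors)
2. Hence ((∃r.B ⊓ ¬B) ⊓ A) ⊑ (A ⊓ C): not entailed.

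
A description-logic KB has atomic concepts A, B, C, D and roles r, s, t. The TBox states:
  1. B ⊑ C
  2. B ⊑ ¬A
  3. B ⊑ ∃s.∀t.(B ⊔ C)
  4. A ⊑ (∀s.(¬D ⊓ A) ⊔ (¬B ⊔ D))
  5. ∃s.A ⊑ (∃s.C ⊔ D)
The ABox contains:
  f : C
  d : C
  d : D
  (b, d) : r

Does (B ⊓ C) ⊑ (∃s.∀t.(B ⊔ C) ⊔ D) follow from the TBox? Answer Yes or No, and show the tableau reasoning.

1. (B ⊓ C) ⊑ (∃s.∀t.(B ⊔ C) ⊔ D)  ⇔  ((B ⊓ C) ⊓ (∀s.∃t.(¬B ⊓ ¬C) ⊓ ¬D)) unsat w.r.t. T
   all branches close; clash {D, ¬D} at x₀
2. Hence (B ⊓ C) ⊑ (∃s.∀t.(B ⊔ C) ⊔ D): entailed.

Yes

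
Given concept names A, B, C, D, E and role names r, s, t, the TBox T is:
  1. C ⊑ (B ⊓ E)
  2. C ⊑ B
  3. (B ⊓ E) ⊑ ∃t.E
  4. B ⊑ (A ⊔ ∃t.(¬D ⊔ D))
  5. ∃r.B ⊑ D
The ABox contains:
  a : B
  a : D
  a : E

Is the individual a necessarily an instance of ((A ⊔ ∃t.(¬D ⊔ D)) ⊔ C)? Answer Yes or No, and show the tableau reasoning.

Yes

1. a : ((A ⊔ ∃t.(¬D ⊔ D)) ⊔ C)?  L(a) = {B, D, E} ∪ {((¬A ⊓ ∀t.(D ⊓ ¬D)) ⊓ ¬C)}
   clash {D, ¬D} at an ∃-successor — a ∈ ((A ⊔ ∃t.(¬D ⊔ D)) ⊔ C)
2. Hence a : ((A ⊔ ∃t.(¬D ⊔ D)) ⊔ C): entailed.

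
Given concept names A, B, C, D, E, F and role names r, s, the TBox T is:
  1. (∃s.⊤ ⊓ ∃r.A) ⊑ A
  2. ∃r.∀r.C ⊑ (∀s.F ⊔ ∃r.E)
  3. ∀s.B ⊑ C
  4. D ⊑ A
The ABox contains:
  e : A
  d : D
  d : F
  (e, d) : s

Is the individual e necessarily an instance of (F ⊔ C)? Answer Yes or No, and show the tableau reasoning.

No

1. e : (F ⊔ C)?  L(e) = {A} ∪ {(¬F ⊓ ¬C)}
   open: L(e) ⊇ {A, ¬C, ¬F, ∀r.∃r.¬C, ∃s.¬B} (+ ∃-successors) — e ∉ (F ⊔ C) possible
2. Hence e : (F ⊔ C): not entailed.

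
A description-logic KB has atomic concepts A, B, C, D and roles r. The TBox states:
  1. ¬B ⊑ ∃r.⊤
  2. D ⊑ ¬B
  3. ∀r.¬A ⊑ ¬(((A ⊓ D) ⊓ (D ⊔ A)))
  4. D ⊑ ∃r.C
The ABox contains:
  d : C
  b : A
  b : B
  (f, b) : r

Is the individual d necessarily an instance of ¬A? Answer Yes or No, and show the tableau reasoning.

1. d : ¬A?  L(d) = {C} ∪ {A}
   open: L(d) ⊇ {A, B, C, ¬D, ∃r.A} (+ ∃-successors) — d ∉ ¬A possible
2. Hence d : ¬A: not entailed.

No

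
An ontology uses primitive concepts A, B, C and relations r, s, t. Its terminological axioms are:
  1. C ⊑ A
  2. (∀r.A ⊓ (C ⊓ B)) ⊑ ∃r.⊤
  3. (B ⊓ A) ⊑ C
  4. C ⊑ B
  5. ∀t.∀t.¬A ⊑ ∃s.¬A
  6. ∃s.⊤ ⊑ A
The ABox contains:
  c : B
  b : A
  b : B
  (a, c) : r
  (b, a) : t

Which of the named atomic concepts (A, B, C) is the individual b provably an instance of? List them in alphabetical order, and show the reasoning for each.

{A, B, C}

1. b : A?  L(b) = {A, B} ∪ {¬A}
   clash {A, ¬A} at b — b ∈ A
2. b : B?  L(b) = {A, B} ∪ {¬B}
   clash {B, ¬B} at b — b ∈ B
3. b : C?  L(b) = {A, B} ∪ {¬C}
   clash {C, ¬C} at b — b ∈ C
4. Entailed for b: {A, B, C}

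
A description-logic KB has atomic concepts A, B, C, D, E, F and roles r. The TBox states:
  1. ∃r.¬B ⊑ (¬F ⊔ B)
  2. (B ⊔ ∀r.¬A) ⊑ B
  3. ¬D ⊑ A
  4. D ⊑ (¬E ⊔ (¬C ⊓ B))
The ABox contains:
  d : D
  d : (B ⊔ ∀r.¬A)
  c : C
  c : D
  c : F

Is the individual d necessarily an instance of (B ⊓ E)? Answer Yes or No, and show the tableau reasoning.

No

1. d : (B ⊓ E)?  L(d) = {D, (B ⊔ ∀r.¬A)} ∪ {(¬B ⊔ ¬E)}
   apply at d: (B ⊔ ∀r.¬A)⊑B; D⊑(¬E ⊔ (¬C ⊓ B))
   open: L(d) ⊇ {B, D, ¬E, ∀r.B} — d ∉ (B ⊓ E) possible
2. Hence d : (B ⊓ E): not entailed.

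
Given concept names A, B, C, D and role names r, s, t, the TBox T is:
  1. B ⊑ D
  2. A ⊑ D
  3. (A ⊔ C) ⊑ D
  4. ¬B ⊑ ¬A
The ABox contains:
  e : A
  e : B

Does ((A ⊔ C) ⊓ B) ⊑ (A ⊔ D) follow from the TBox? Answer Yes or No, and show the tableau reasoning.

1. ((A ⊔ C) ⊓ B) ⊑ (A ⊔ D)  ⇔  (((A ⊔ C) ⊓ B) ⊓ (¬A ⊓ ¬D)) unsat w.r.t. T
   all branches close; clash {D, ¬D} at x₀
2. Hence ((A ⊔ C) ⊓ B) ⊑ (A ⊔ D): entailed.

Yes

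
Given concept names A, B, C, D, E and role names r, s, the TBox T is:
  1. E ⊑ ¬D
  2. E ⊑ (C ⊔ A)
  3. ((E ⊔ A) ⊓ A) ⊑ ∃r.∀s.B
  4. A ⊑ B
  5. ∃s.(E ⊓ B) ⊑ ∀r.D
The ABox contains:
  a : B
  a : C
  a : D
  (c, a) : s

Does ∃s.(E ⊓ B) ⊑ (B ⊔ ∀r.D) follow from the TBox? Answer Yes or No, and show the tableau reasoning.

1. ∃s.(E ⊓ B) ⊑ (B ⊔ ∀r.D)  ⇔  (∃s.(E ⊓ B) ⊓ (¬B ⊓ ∃r.¬D)) unsat w.r.t. T
   all branches close; clash {B, ¬B} at x₀
2. Hence ∃s.(E ⊓ B) ⊑ (B ⊔ ∀r.D): entailed.

Yes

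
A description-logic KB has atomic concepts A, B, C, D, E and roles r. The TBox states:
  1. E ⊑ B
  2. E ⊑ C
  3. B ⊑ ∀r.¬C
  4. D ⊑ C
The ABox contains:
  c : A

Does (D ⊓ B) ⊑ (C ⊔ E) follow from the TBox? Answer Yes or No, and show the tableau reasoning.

Yes

1. (D ⊓ B) ⊑ (C ⊔ E)  ⇔  ((D ⊓ B) ⊓ (¬C ⊓ ¬E)) unsat w.r.t. T
   all branches close; clash {C, ¬C} at x₀
2. Hence (D ⊓ B) ⊑ (C ⊔ E): entailed.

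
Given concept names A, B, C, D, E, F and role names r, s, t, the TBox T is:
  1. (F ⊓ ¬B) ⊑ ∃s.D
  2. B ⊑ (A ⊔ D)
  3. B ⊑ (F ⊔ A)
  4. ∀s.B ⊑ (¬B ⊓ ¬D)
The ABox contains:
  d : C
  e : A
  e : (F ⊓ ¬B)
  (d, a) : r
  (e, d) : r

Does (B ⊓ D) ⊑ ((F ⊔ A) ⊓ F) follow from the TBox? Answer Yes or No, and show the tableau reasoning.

1. (B ⊓ D) ⊑ ((F ⊔ A) ⊓ F)  ⇔  ((B ⊓ D) ⊓ ((¬F ⊓ ¬A) ⊔ ¬F)) unsat w.r.t. T
   apply at x₀: B⊑(A ⊔ D); B⊑(F ⊔ A)
   open: L(x₀) ⊇ {A, B, D, ¬F, ∃s.¬B} (+ ∃-successors)
2. Hence (B ⊓ D) ⊑ ((F ⊔ A) ⊓ F): not entailed.

No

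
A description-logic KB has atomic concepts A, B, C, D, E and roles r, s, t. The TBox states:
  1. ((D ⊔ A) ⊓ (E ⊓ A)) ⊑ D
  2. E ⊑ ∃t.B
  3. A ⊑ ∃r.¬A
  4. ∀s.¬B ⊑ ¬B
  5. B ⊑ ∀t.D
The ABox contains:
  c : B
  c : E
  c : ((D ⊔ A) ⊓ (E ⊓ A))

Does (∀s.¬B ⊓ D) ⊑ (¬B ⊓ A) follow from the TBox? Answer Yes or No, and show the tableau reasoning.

No

1. (∀s.¬B ⊓ D) ⊑ (¬B ⊓ A)  ⇔  ((∀s.¬B ⊓ D) ⊓ (B ⊔ ¬A)) unsat w.r.t. T
   apply at x₀: ∀s.¬B⊑¬B
   open: L(x₀) ⊇ {D, ¬A, ¬B, ¬E, ∀s.¬B}
2. Hence (∀s.¬B ⊓ D) ⊑ (¬B ⊓ A): not entailed.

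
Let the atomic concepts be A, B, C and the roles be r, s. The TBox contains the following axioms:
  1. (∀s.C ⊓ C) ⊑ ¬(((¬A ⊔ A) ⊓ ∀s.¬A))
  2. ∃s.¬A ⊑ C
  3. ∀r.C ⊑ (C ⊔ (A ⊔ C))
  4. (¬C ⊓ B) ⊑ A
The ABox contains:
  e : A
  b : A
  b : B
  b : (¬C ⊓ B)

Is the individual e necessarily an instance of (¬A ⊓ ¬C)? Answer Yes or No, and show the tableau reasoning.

1. e : (¬A ⊓ ¬C)?  L(e) = {A} ∪ {(A ⊔ C)}
   open: L(e) ⊇ {A, ∀s.A, ∃r.¬C, ∃s.¬C} (+ ∃-successors) — e ∉ (¬A ⊓ ¬C) possible
2. Hence e : (¬A ⊓ ¬C): not entailed.

No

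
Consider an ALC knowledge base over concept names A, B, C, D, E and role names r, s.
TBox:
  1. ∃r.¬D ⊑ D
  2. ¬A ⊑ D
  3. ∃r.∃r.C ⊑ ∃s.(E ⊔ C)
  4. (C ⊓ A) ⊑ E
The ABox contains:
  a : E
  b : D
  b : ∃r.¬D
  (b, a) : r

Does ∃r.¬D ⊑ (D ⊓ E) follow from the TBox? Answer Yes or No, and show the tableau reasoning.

No

1. ∃r.¬D ⊑ (D ⊓ E)  ⇔  (∃r.¬D ⊓ (¬D ⊔ ¬E)) unsat w.r.t. T
   apply at x₀: ∃r.¬D⊑D
   open: L(x₀) ⊇ {A, D, ¬C, ¬E, ∀r.∀r.¬C, …} (+ ∃-successors)
2. Hence ∃r.¬D ⊑ (D ⊓ E): not entailed.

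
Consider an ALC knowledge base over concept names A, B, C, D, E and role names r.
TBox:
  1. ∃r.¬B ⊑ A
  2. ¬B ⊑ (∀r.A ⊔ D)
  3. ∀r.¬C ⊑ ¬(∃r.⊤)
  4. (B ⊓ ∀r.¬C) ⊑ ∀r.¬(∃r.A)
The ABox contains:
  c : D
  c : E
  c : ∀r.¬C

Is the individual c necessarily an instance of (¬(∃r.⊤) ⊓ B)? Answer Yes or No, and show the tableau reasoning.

No

1. c : (¬(∃r.⊤) ⊓ B)?  L(c) = {D, E, ∀r.¬C} ∪ {(∃r.⊤ ⊔ ¬B)}
   apply at c: ∀r.¬C⊑¬(∃r.⊤)
   open: L(c) ⊇ {D, E, ¬B, ∀r.B, ∀r.¬C, …} — c ∉ (¬(∃r.⊤) ⊓ B) possible
2. Hence c : (¬(∃r.⊤) ⊓ B): not entailed.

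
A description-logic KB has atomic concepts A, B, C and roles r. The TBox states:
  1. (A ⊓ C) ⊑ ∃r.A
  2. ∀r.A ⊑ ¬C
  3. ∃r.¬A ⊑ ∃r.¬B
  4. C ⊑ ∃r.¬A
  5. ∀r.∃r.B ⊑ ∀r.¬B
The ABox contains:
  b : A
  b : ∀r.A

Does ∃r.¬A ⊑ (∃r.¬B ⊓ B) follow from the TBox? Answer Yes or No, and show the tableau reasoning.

1. ∃r.¬A ⊑ (∃r.¬B ⊓ B)  ⇔  (∃r.¬A ⊓ (∀r.B ⊔ ¬B)) unsat w.r.t. T
   apply at x₀: ∃r.¬A⊑∃r.¬B
   open: L(x₀) ⊇ {¬A, ¬B, ∃r.¬A, ∃r.¬B, ∃r.∀r.¬B} (+ ∃-successors)
2. Hence ∃r.¬A ⊑ (∃r.¬B ⊓ B): not entailed.

No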